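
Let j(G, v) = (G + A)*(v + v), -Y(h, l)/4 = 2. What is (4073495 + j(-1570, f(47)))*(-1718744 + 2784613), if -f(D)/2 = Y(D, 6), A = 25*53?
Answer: 4333455629195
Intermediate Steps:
Y(h, l) = -8 (Y(h, l) = -4*2 = -8)
A = 1325
f(D) = 16 (f(D) = -2*(-8) = 16)
j(G, v) = 2*v*(1325 + G) (j(G, v) = (G + 1325)*(v + v) = (1325 + G)*(2*v) = 2*v*(1325 + G))
(4073495 + j(-1570, f(47)))*(-1718744 + 2784613) = (4073495 + 2*16*(1325 - 1570))*(-1718744 + 2784613) = (4073495 + 2*16*(-245))*1065869 = (4073495 - 7840)*1065869 = 4065655*1065869 = 4333455629195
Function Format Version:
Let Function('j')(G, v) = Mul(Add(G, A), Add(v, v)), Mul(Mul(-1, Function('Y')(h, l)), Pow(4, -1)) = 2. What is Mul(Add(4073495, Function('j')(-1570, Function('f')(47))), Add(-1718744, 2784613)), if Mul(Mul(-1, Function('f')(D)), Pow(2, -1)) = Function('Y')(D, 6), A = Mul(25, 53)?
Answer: 4333455629195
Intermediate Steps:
Function('Y')(h, l) = -8 (Function('Y')(h, l) = Mul(-4, 2) = -8)
A = 1325
Function('f')(D) = 16 (Function('f')(D) = Mul(-2, -8) = 16)
Function('j')(G, v) = Mul(2, v, Add(1325, G)) (Function('j')(G, v) = Mul(Add(G, 1325), Add(v, v)) = Mul(Add(1325, G), Mul(2, v)) = Mul(2, v, Add(1325, G)))
Mul(Add(4073495, Function('j')(-1570, Function('f')(47))), Add(-1718744, 2784613)) = Mul(Add(4073495, Mul(2, 16, Add(1325, -1570))), Add(-1718744, 2784613)) = Mul(Add(4073495, Mul(2, 16, -245)), 1065869) = Mul(Add(4073495, -7840), 1065869) = Mul(4065655, 1065869) = 4333455629195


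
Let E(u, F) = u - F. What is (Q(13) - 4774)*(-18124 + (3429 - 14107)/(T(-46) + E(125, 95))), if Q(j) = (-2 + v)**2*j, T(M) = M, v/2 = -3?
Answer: 275256063/4 ≈ 6.8814e+7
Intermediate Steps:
v = -6 (v = 2*(-3) = -6)
Q(j) = 64*j (Q(j) = (-2 - 6)**2*j = (-8)**2*j = 64*j)
(Q(13) - 4774)*(-18124 + (3429 - 14107)/(T(-46) + E(125, 95))) = (64*13 - 4774)*(-18124 + (3429 - 14107)/(-46 + (125 - 1*95))) = (832 - 4774)*(-18124 - 10678/(-46 + (125 - 95))) = -3942*(-18124 - 10678/(-46 + 30)) = -3942*(-18124 - 10678/(-16)) = -3942*(-18124 - 10678*(-1/16)) = -3942*(-18124 + 5339/8) = -3942*(-139653/8) = 275256063/4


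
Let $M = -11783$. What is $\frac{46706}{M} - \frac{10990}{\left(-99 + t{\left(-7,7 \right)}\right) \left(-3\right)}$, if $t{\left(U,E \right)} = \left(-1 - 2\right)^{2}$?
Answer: $- \frac{14210579}{318141} \approx -44.668$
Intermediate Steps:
$t{\left(U,E \right)} = 9$ ($t{\left(U,E \right)} = \left(-3\right)^{2} = 9$)
$\frac{46706}{M} - \frac{10990}{\left(-99 + t{\left(-7,7 \right)}\right) \left(-3\right)} = \frac{46706}{-11783} - \frac{10990}{\left(-99 + 9\right) \left(-3\right)} = 46706 \left(- \frac{1}{11783}\right) - \frac{10990}{\left(-90\right) \left(-3\right)} = - \frac{46706}{11783} - \frac{10990}{270} = - \frac{46706}{11783} - \frac{1099}{27} = - \frac{14210579}{318141}$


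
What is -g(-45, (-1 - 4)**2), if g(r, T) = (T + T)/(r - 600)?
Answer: 10/129 ≈ 0.077519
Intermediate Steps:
g(r, T) = 2*T/(-600 + r) (g(r, T) = (2*T)/(-600 + r) = 2*T/(-600 + r))
-g(-45, (-1 - 4)**2) = -2*(-1 - 4)**2/(-600 - 45) = -2*(-5)**2/(-645) = -2*25*(-1)/645 = -1*(-10/129) = 10/129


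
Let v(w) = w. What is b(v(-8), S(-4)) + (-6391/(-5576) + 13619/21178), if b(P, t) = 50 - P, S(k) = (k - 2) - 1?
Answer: 3530211383/59044264 ≈ 59.789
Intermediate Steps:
S(k) = -3 + k (S(k) = (-2 + k) - 1 = -3 + k)
b(v(-8), S(-4)) + (-6391/(-5576) + 13619/21178) = (50 - 1*(-8)) + (-6391/(-5576) + 13619/21178) = (50 + 8) + (-6391*(-1/5576) + 13619*(1/21178)) = 58 + (6391/5576 + 13619/21178) = 58 + 105644071/59044264 = 3530211383/59044264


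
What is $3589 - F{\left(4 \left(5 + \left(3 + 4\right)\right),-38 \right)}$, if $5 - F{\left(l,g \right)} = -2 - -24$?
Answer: $3606$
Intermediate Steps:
$F{\left(l,g \right)} = -17$ ($F{\left(l,g \right)} = 5 - \left(-2 - -24\right) = 5 - \left(-2 + 24\right) = 5 - 22 = -17$)
$3589 - F{\left(4 \left(5 + \left(3 + 4\right)\right),-38 \right)} = 3589 - -17 = 3589 + 17 = 3606$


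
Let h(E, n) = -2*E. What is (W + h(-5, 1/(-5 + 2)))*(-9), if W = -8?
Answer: -18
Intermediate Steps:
(W + h(-5, 1/(-5 + 2)))*(-9) = (-8 - 2*(-5))*(-9) = (-8 + 10)*(-9) = 2*(-9) = -18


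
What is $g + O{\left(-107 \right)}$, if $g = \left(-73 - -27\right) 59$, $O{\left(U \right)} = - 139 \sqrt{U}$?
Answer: $-2714 - 139 i \sqrt{107} \approx -2714.0 - 1437.8 i$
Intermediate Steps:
$g = -2714$ ($g = \left(-73 + \left(-15 + 42\right)\right) 59 = \left(-73 + 27\right) 59 = \left(-46\right) 59 = -2714$)
$g + O{\left(-107 \right)} = -2714 - 139 \sqrt{-107} = -2714 - 139 i \sqrt{107}$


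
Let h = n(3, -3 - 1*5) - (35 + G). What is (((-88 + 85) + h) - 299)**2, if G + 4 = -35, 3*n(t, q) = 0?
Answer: 88804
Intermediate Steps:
n(t, q) = 0 (n(t, q) = (1/3)*0 = 0)
G = -39 (G = -4 - 35 = -39)
h = 4 (h = 0 - (35 - 39) = 0 - 1*(-4) = 0 + 4 = 4)
(((-88 + 85) + h) - 299)**2 = (((-88 + 85) + 4) - 299)**2 = ((-3 + 4) - 299)**2 = (1 - 299)**2 = (-298)**2 = 88804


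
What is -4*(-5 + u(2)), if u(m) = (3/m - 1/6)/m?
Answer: 52/3 ≈ 17.333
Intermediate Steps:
u(m) = (-1/6 + 3/m)/m (u(m) = (3/m - 1*1/6)/m = (3/m - 1/6)/m = (-1/6 + 3/m)/m)
-4*(-5 + u(2)) = -4*(-5 + (1/6)*(18 - 1*2)/2**2) = -4*(-5 + (1/6)*(1/4)*(18 - 2)) = -4*(-5 + (1/6)*(1/4)*16) = -4*(-5 + 2/3) = -4*(-13/3) = 52/3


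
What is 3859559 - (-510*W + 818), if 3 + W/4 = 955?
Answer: 5800821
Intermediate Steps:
W = 3808 (W = -12 + 4*955 = -12 + 3820 = 3808)
3859559 - (-510*W + 818) = 3859559 - (-510*3808 + 818) = 3859559 - (-1942080 + 818) = 3859559 - 1*(-1941262) = 3859559 + 1941262 = 5800821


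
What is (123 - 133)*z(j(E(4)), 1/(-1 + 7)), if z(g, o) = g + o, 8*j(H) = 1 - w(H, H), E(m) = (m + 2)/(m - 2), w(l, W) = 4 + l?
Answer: 35/6 ≈ 5.8333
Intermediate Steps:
E(m) = (2 + m)/(-2 + m)
j(H) = -3/8 - H/8 (j(H) = (1 - (4 + H))/8 = (1 + (-4 - H))/8 = (-3 - H)/8 = -3/8 - H/8)
(123 - 133)*z(j(E(4)), 1/(-1 + 7)) = (123 - 133)*((-3/8 - (2 + 4)/(8*(-2 + 4))) + 1/(-1 + 7)) = -10*((-3/8 - 6/(8*2)) + 1/6) = -10*((-3/8 - 6/16) + 1/6) = -10*((-3/8 - 1/8*3) + 1/6) = -10*((-3/8 - 3/8) + 1/6) = -10*(-3/4 + 1/6) = -10*(-7/12) = 35/6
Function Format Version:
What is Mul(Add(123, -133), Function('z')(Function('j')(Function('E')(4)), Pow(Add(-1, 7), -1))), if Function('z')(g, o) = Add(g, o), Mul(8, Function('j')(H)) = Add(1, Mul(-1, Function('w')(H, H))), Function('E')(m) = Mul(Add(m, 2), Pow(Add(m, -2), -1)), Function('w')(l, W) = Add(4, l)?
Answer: Rational(35, 6) ≈ 5.8333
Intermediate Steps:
Function('E')(m) = Mul(Pow(Add(-2, m), -1), Add(2, m)) (Function('E')(m) = Mul(Add(2, m), Pow(Add(-2, m), -1)) = Mul(Pow(Add(-2, m), -1), Add(2, m)))
Function('j')(H) = Add(Rational(-3, 8), Mul(Rational(-1, 8), H)) (Function('j')(H) = Mul(Rational(1, 8), Add(1, Mul(-1, Add(4, H)))) = Mul(Rational(1, 8), Add(1, Add(-4, Mul(-1, H)))) = Mul(Rational(1, 8), Add(-3, Mul(-1, H))) = Add(Rational(-3, 8), Mul(Rational(-1, 8), H)))
Mul(Add(123, -133), Function('z')(Function('j')(Function('E')(4)), Pow(Add(-1, 7), -1))) = Mul(Add(123, -133), Add(Add(Rational(-3, 8), Mul(Rational(-1, 8), Mul(Pow(Add(-2, 4), -1), Add(2, 4)))), Pow(Add(-1, 7), -1))) = Mul(-10, Add(Add(Rational(-3, 8), Mul(Rational(-1, 8), Mul(Pow(2, -1), 6))), Pow(6, -1))) = Mul(-10, Add(Add(Rational(-3, 8), Mul(Rational(-1, 8), Mul(Rational(1, 2), 6))), Rational(1, 6))) = Mul(-10, Add(Add(Rational(-3, 8), Mul(Rational(-1, 8), 3)), Rational(1, 6))) = Mul(-10, Add(Add(Rational(-3, 8), Rational(-3, 8)), Rational(1, 6))) = Mul(-10, Add(Rational(-3, 4), Rational(1, 6))) = Mul(-10, Rational(-7, 12)) = Rational(35, 6)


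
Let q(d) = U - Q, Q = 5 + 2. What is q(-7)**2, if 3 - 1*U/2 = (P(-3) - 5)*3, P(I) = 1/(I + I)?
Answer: 900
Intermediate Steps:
Q = 7
P(I) = 1/(2*I)
U = 37 (U = 6 - 2*((1/2)/(-3) - 5)*3 = 6 - 2*((1/2)*(-1/3) - 5)*3 = 6 - 2*(-1/6 - 5)*3 = 6 - (-31)*3/3 = 6 - 2*(-31/2) = 6 + 31 = 37)
q(d) = 30 (q(d) = 37 - 1*7 = 37 - 7 = 30)
q(-7)**2 = 30**2 = 900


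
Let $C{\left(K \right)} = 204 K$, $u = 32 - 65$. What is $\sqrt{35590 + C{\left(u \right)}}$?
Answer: $\sqrt{28858} \approx 169.88$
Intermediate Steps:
$u = -33$
$\sqrt{35590 + C{\left(u \right)}} = \sqrt{35590 + 204 \left(-33\right)} = \sqrt{35590 - 6732} = \sqrt{28858}$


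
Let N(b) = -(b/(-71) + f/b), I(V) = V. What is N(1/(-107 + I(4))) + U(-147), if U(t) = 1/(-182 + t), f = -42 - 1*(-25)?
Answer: -4212873369/2405977 ≈ -1751.0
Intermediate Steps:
f = -17 (f = -42 + 25 = -17)
N(b) = 17/b + b/71 (N(b) = -(b/(-71) - 17/b) = -(b*(-1/71) - 17/b) = -(-b/71 - 17/b) = -(-17/b - b/71) = 17/b + b/71)
N(1/(-107 + I(4))) + U(-147) = (17/(1/(-107 + 4)) + 1/(71*(-107 + 4))) + 1/(-182 - 147) = (17/(1/(-103)) + (1/71)/(-103)) + 1/(-329) = (17/(-1/103) + (1/71)*(-1/103)) - 1/329 = (17*(-103) - 1/7313) - 1/329 = (-1751 - 1/7313) - 1/329 = -12805064/7313 - 1/329 = -4212873369/2405977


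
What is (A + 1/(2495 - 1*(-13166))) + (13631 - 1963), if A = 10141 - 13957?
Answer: 122970173/15661 ≈ 7852.0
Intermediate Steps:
A = -3816
(A + 1/(2495 - 1*(-13166))) + (13631 - 1963) = (-3816 + 1/(2495 - 1*(-13166))) + (13631 - 1963) = (-3816 + 1/(2495 + 13166)) + 11668 = (-3816 + 1/15661) + 11668 = -59762375/15661 + 11668 = 122970173/15661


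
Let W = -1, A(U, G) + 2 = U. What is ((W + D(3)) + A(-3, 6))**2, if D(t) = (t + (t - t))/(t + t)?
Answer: 121/4 ≈ 30.250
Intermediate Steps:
D(t) = 1/2 (D(t) = (t + 0)/((2*t)) = t*(1/(2*t)) = 1/2)
A(U, G) = -2 + U
((W + D(3)) + A(-3, 6))**2 = ((-1 + 1/2) + (-2 - 3))**2 = (-1/2 - 5)**2 = (-11/2)**2 = 121/4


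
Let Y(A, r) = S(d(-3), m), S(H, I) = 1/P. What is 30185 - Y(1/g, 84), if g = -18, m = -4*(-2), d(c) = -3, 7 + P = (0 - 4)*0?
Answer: 211296/7 ≈ 30185.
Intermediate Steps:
P = -7 (P = -7 + (0 - 4)*0 = -7 - 4*0 = -7 + 0 = -7)
m = 8
S(H, I) = -⅐ (S(H, I) = 1/(-7) = -⅐)
Y(A, r) = -⅐
30185 - Y(1/g, 84) = 30185 - 1*(-⅐) = 30185 + ⅐ = 211296/7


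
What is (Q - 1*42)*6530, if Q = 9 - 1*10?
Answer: -280790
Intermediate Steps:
Q = -1 (Q = 9 - 10 = -1)
(Q - 1*42)*6530 = (-1 - 1*42)*6530 = (-1 - 42)*6530 = -43*6530 = -280790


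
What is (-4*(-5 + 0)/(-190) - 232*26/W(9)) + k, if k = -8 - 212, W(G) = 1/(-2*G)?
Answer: 2058762/19 ≈ 1.0836e+5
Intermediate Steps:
W(G) = -1/(2*G)
k = -220
(-4*(-5 + 0)/(-190) - 232*26/W(9)) + k = (-4*(-5 + 0)/(-190) - 232/((-½/9)/((-26*(-1))))) - 220 = (-4*(-5)*(-1/190) - 232/(-½*⅑/26)) - 220 = (20*(-1/190) - 232/((-1/18*1/26))) - 220 = (-2/19 - 232/(-1/468)) - 220 = (-2/19 - 232*(-468)) - 220 = (-2/19 + 108576) - 220 = 2062942/19 - 220 = 2058762/19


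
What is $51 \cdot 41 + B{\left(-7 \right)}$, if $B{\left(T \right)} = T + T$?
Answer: $2077$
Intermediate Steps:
$B{\left(T \right)} = 2 T$
$51 \cdot 41 + B{\left(-7 \right)} = 51 \cdot 41 + 2 \left(-7\right) = 2091 - 14 = 2077$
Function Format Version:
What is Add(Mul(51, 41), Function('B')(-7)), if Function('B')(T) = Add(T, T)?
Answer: 2077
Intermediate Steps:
Function('B')(T) = Mul(2, T)
Add(Mul(51, 41), Function('B')(-7)) = Add(Mul(51, 41), Mul(2, -7)) = Add(2091, -14) = 2077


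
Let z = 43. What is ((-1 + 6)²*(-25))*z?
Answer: -26875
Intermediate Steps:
((-1 + 6)²*(-25))*z = ((-1 + 6)²*(-25))*43 = (5²*(-25))*43 = (25*(-25))*43 = -625*43 = -26875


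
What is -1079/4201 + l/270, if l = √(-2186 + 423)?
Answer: -1079/4201 + I*√1763/270 ≈ -0.25684 + 0.15551*I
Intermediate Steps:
l = I*√1763 (l = √(-1763) = I*√1763 ≈ 41.988*I)
-1079/4201 + l/270 = -1079/4201 + (I*√1763)/270 = -1079*1/4201 + (I*√1763)*(1/270) = -1079/4201 + I*√1763/270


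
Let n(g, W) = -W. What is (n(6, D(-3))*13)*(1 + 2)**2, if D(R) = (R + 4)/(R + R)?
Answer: 39/2 ≈ 19.500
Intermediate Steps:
D(R) = (4 + R)/(2*R) (D(R) = (4 + R)/((2*R)) = (4 + R)*(1/(2*R)) = (4 + R)/(2*R))
(n(6, D(-3))*13)*(1 + 2)**2 = (-(4 - 3)/(2*(-3))*13)*(1 + 2)**2 = (-(-1)/(2*3)*13)*3**2 = (-1*(-1/6)*13)*9 = ((1/6)*13)*9 = (13/6)*9 = 39/2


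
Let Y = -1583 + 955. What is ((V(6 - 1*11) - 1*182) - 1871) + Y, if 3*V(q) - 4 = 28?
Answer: -8011/3 ≈ -2670.3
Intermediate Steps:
Y = -628
V(q) = 32/3 (V(q) = 4/3 + (1/3)*28 = 4/3 + 28/3 = 32/3)
((V(6 - 1*11) - 1*182) - 1871) + Y = ((32/3 - 1*182) - 1871) - 628 = ((32/3 - 182) - 1871) - 628 = (-514/3 - 1871) - 628 = -6127/3 - 628 = -8011/3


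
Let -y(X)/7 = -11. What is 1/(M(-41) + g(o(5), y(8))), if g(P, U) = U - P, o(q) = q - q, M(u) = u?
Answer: 1/36 ≈ 0.027778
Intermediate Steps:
o(q) = 0
y(X) = 77 (y(X) = -7*(-11) = 77)
1/(M(-41) + g(o(5), y(8))) = 1/(-41 + (77 - 1*0)) = 1/(-41 + (77 + 0)) = 1/(-41 + 77) = 1/36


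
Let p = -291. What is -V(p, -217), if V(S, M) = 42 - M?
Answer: -259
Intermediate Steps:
-V(p, -217) = -(42 - 1*(-217)) = -(42 + 217) = -1*259 = -259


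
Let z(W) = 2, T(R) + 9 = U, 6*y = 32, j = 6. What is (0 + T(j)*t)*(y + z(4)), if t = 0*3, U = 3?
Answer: 0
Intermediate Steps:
y = 16/3 (y = (1/6)*32 = 16/3 ≈ 5.3333)
T(R) = -6 (T(R) = -9 + 3 = -6)
t = 0
(0 + T(j)*t)*(y + z(4)) = (0 - 6*0)*(16/3 + 2) = (0 + 0)*(22/3) = 0*(22/3) = 0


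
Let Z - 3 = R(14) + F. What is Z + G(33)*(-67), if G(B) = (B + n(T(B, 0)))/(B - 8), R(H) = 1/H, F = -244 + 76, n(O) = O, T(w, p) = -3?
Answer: -17173/70 ≈ -245.33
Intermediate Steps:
F = -168
G(B) = (-3 + B)/(-8 + B) (G(B) = (B - 3)/(B - 8) = (-3 + B)/(-8 + B))
Z = -2309/14 (Z = 3 + (1/14 - 168) = 3 - 2351/14 = -2309/14 ≈ -164.93)
Z + G(33)*(-67) = -2309/14 + ((-3 + 33)/(-8 + 33))*(-67) = -2309/14 + (30/25)*(-67) = -2309/14 + ((1/25)*30)*(-67) = -2309/14 + (6/5)*(-67) = -2309/14 - 402/5 = -17173/70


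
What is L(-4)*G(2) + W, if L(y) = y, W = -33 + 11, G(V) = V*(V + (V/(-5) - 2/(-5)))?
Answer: -38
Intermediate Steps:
G(V) = V*(⅖ + 4*V/5) (G(V) = V*(V + (V*(-⅕) - 2*(-⅕))) = V*(V + (-V/5 + ⅖)) = V*(V + (⅖ - V/5)) = V*(⅖ + 4*V/5))
W = -22
L(-4)*G(2) + W = -8*2*(1 + 2*2)/5 - 22 = -8*2*(1 + 4)/5 - 22 = -8*2*5/5 - 22 = -4*4 - 22 = -16 - 22 = -38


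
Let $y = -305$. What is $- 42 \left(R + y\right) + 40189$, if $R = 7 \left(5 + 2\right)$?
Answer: $50941$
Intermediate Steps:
$R = 49$ ($R = 7 \cdot 7 = 49$)
$- 42 \left(R + y\right) + 40189 = - 42 \left(49 - 305\right) + 40189 = \left(-42\right) \left(-256\right) + 40189 = 10752 + 40189 = 50941$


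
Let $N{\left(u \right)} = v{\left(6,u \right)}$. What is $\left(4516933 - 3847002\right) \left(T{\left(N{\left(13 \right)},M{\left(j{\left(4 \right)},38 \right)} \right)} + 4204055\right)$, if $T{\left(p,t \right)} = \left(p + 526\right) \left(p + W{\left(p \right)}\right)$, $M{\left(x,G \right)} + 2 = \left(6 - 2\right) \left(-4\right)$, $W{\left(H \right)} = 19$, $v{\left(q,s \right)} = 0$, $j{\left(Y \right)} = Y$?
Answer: $2823122060619$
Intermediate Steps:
$N{\left(u \right)} = 0$
$M{\left(x,G \right)} = -18$ ($M{\left(x,G \right)} = -2 + \left(6 - 2\right) \left(-4\right) = -2 + 4 \left(-4\right) = -2 - 16 = -18$)
$T{\left(p,t \right)} = \left(19 + p\right) \left(526 + p\right)$ ($T{\left(p,t \right)} = \left(p + 526\right) \left(p + 19\right) = \left(526 + p\right) \left(19 + p\right) = \left(19 + p\right) \left(526 + p\right)$)
$\left(4516933 - 3847002\right) \left(T{\left(N{\left(13 \right)},M{\left(j{\left(4 \right)},38 \right)} \right)} + 4204055\right) = \left(4516933 - 3847002\right) \left(\left(9994 + 0^{2} + 545 \cdot 0\right) + 4204055\right) = 669931 \left(\left(9994 + 0 + 0\right) + 4204055\right) = 669931 \left(9994 + 4204055\right) = 669931 \cdot 4214049 = 2823122060619$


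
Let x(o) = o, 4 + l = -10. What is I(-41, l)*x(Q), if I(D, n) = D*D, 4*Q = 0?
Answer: 0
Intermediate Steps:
l = -14 (l = -4 - 10 = -14)
Q = 0 (Q = (1/4)*0 = 0)
I(D, n) = D**2
I(-41, l)*x(Q) = (-41)**2*0 = 1681*0 = 0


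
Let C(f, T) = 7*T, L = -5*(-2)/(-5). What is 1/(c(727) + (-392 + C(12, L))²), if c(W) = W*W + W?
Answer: 1/694092 ≈ 1.4407e-6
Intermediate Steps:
L = -2 (L = 10*(-⅕) = -2)
c(W) = W + W² (c(W) = W² + W = W + W²)
1/(c(727) + (-392 + C(12, L))²) = 1/(727*(1 + 727) + (-392 + 7*(-2))²) = 1/(727*728 + (-392 - 14)²) = 1/(529256 + (-406)²) = 1/(529256 + 164836) = 1/694092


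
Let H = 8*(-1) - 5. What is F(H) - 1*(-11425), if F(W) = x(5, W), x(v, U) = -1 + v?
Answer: 11429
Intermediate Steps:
H = -13 (H = -8 - 5 = -13)
F(W) = 4 (F(W) = -1 + 5 = 4)
F(H) - 1*(-11425) = 4 - 1*(-11425) = 4 + 11425 = 11429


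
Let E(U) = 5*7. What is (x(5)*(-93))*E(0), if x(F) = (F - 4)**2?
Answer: -3255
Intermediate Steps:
x(F) = (-4 + F)**2
E(U) = 35
(x(5)*(-93))*E(0) = ((-4 + 5)**2*(-93))*35 = (1**2*(-93))*35 = (1*(-93))*35 = -93*35 = -3255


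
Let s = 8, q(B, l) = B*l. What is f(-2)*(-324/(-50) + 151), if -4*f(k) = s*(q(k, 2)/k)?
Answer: -15748/25 ≈ -629.92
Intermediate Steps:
f(k) = -4 (f(k) = -2*(k*2)/k = -2*(2*k)/k = -2*2 = -¼*16 = -4)
f(-2)*(-324/(-50) + 151) = -4*(-324/(-50) + 151) = -4*(-324*(-1/50) + 151) = -4*(162/25 + 151) = -4*3937/25 = -15748/25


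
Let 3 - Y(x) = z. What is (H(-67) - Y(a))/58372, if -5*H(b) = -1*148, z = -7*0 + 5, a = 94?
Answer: 79/145930 ≈ 0.00054136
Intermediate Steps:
z = 5 (z = 0 + 5 = 5)
Y(x) = -2 (Y(x) = 3 - 1*5 = 3 - 5 = -2)
H(b) = 148/5 (H(b) = -(-1)*148/5 = -⅕*(-148) = 148/5)
(H(-67) - Y(a))/58372 = (148/5 - 1*(-2))/58372 = (148/5 + 2)*(1/58372) = (158/5)*(1/58372) = 79/145930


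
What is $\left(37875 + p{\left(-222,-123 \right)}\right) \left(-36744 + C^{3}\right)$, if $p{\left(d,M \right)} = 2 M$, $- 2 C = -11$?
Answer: $- \frac{11011035609}{8} \approx -1.3764 \cdot 10^{9}$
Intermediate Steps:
$C = \frac{11}{2}$ ($C = \left(- \frac{1}{2}\right) \left(-11\right) = \frac{11}{2} \approx 5.5$)
$\left(37875 + p{\left(-222,-123 \right)}\right) \left(-36744 + C^{3}\right) = \left(37875 + 2 \left(-123\right)\right) \left(-36744 + \left(\frac{11}{2}\right)^{3}\right) = \left(37875 - 246\right) \left(-36744 + \frac{1331}{8}\right) = 37629 \left(- \frac{292621}{8}\right) = - \frac{11011035609}{8}$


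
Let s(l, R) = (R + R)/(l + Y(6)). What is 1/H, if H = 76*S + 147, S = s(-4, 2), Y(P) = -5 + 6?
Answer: 3/137 ≈ 0.021898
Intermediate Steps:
Y(P) = 1
s(l, R) = 2*R/(1 + l) (s(l, R) = (R + R)/(l + 1) = (2*R)/(1 + l) = 2*R/(1 + l))
S = -4/3 (S = 2*2/(1 - 4) = 2*2/(-3) = 2*2*(-⅓) = -4/3 ≈ -1.3333)
H = 137/3 (H = 76*(-4/3) + 147 = -304/3 + 147 = 137/3 ≈ 45.667)
1/H = 1/(137/3) = 3/137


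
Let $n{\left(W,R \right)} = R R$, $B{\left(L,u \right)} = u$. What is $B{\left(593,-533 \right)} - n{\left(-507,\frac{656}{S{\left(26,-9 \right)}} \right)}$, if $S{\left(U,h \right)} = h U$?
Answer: $- \frac{7403821}{13689} \approx -540.86$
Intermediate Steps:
$S{\left(U,h \right)} = U h$
$n{\left(W,R \right)} = R^{2}$
$B{\left(593,-533 \right)} - n{\left(-507,\frac{656}{S{\left(26,-9 \right)}} \right)} = -533 - \left(\frac{656}{26 \left(-9\right)}\right)^{2} = -533 - \left(\frac{656}{-234}\right)^{2} = -533 - \left(656 \left(- \frac{1}{234}\right)\right)^{2} = -533 - \left(- \frac{328}{117}\right)^{2} = -533 - \frac{107584}{13689} = - \frac{7403821}{13689}$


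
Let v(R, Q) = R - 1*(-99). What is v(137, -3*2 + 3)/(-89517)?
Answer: -236/89517 ≈ -0.0026364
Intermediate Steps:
v(R, Q) = 99 + R (v(R, Q) = R + 99 = 99 + R)
v(137, -3*2 + 3)/(-89517) = (99 + 137)/(-89517) = 236*(-1/89517) = -236/89517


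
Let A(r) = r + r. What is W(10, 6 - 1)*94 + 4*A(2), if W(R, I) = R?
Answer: 956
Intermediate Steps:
A(r) = 2*r
W(10, 6 - 1)*94 + 4*A(2) = 10*94 + 4*(2*2) = 940 + 4*4 = 940 + 16 = 956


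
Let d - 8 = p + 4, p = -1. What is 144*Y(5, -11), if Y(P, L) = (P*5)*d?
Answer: 39600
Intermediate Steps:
d = 11 (d = 8 + (-1 + 4) = 8 + 3 = 11)
Y(P, L) = 55*P (Y(P, L) = (P*5)*11 = (5*P)*11 = 55*P)
144*Y(5, -11) = 144*(55*5) = 144*275 = 39600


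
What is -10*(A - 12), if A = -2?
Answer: 140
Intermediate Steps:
-10*(A - 12) = -10*(-2 - 12) = -10*(-14) = 140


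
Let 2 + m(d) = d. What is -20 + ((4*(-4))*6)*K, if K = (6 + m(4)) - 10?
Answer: 172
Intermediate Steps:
m(d) = -2 + d
K = -2 (K = (6 + (-2 + 4)) - 10 = (6 + 2) - 10 = 8 - 10 = -2)
-20 + ((4*(-4))*6)*K = -20 + ((4*(-4))*6)*(-2) = -20 - 16*6*(-2) = -20 - 96*(-2) = -20 + 192 = 172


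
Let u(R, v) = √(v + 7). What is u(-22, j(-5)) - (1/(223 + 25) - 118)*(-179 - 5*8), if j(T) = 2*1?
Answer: -6407853/248 ≈ -25838.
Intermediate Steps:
j(T) = 2
u(R, v) = √(7 + v)
u(-22, j(-5)) - (1/(223 + 25) - 118)*(-179 - 5*8) = √(7 + 2) - (1/(223 + 25) - 118)*(-179 - 5*8) = √9 - (1/248 - 118)*(-179 - 40) = 3 - (1/248 - 118)*(-219) = 3 - (-29263)*(-219)/248 = 3 - 1*6408597/248 = 3 - 6408597/248 = -6407853/248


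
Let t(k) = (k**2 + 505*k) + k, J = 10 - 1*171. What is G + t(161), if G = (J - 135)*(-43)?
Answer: 120115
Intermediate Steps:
J = -161 (J = 10 - 171 = -161)
t(k) = k**2 + 506*k
G = 12728 (G = (-161 - 135)*(-43) = -296*(-43) = 12728)
G + t(161) = 12728 + 161*(506 + 161) = 12728 + 161*667 = 12728 + 107387 = 120115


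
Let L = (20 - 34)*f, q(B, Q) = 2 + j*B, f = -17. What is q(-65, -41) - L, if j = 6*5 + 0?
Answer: -2186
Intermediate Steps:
j = 30 (j = 30 + 0 = 30)
q(B, Q) = 2 + 30*B
L = 238 (L = (20 - 34)*(-17) = -14*(-17) = 238)
q(-65, -41) - L = (2 + 30*(-65)) - 1*238 = (2 - 1950) - 238 = -1948 - 238 = -2186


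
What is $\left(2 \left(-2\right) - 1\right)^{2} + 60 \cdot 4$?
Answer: $265$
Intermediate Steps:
$\left(2 \left(-2\right) - 1\right)^{2} + 60 \cdot 4 = \left(-4 - 1\right)^{2} + 240 = \left(-5\right)^{2} + 240 = 25 + 240 = 265$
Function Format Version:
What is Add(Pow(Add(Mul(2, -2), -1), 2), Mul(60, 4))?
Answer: 265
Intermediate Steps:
Add(Pow(Add(Mul(2, -2), -1), 2), Mul(60, 4)) = Add(Pow(Add(-4, -1), 2), 240) = Add(Pow(-5, 2), 240) = Add(25, 240) = 265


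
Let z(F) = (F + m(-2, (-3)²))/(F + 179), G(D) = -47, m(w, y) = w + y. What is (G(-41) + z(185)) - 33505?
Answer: -3053184/91 ≈ -33552.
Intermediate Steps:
z(F) = (7 + F)/(179 + F) (z(F) = (F + (-2 + (-3)²))/(F + 179) = (F + (-2 + 9))/(179 + F) = (F + 7)/(179 + F) = (7 + F)/(179 + F))
(G(-41) + z(185)) - 33505 = (-47 + (7 + 185)/(179 + 185)) - 33505 = (-47 + 192/364) - 33505 = (-47 + (1/364)*192) - 33505 = (-47 + 48/91) - 33505 = -4229/91 - 33505 = -3053184/91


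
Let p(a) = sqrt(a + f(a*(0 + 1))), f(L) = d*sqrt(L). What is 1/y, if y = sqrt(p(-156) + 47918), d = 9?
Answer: 1/sqrt(47918 + sqrt(6)*sqrt(-26 + 3*I*sqrt(39))) ≈ 0.0045681 - 6.3e-7*I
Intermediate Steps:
f(L) = 9*sqrt(L)
p(a) = sqrt(a + 9*sqrt(a)) (p(a) = sqrt(a + 9*sqrt(a*(0 + 1))) = sqrt(a + 9*sqrt(a*1)) = sqrt(a + 9*sqrt(a)))
y = sqrt(47918 + sqrt(-156 + 18*I*sqrt(39))) (y = sqrt(sqrt(-156 + 9*sqrt(-156)) + 47918) = sqrt(sqrt(-156 + 9*(2*I*sqrt(39))) + 47918) = sqrt(sqrt(-156 + 18*I*sqrt(39)) + 47918) = sqrt(47918 + sqrt(-156 + 18*I*sqrt(39))) ≈ 218.91 + 0.03*I)
1/y = 1/(sqrt(47918 + sqrt(6)*sqrt(-26 + 3*I*sqrt(39)))) = 1/sqrt(47918 + sqrt(6)*sqrt(-26 + 3*I*sqrt(39)))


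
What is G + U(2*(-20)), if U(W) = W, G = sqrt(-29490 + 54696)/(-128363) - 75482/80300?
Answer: -2047/50 - sqrt(25206)/128363 ≈ -40.941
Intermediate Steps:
G = -47/50 - sqrt(25206)/128363 (G = sqrt(25206)*(-1/128363) - 75482*1/80300 = -sqrt(25206)/128363 - 47/50 = -47/50 - sqrt(25206)/128363 ≈ -0.94124)
G + U(2*(-20)) = (-47/50 - sqrt(25206)/128363) + 2*(-20) = (-47/50 - sqrt(25206)/128363) - 40 = -2047/50 - sqrt(25206)/128363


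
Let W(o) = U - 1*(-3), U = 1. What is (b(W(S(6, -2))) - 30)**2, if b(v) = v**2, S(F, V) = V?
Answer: 196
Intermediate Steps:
W(o) = 4 (W(o) = 1 - 1*(-3) = 1 + 3 = 4)
(b(W(S(6, -2))) - 30)**2 = (4**2 - 30)**2 = (16 - 30)**2 = (-14)**2 = 196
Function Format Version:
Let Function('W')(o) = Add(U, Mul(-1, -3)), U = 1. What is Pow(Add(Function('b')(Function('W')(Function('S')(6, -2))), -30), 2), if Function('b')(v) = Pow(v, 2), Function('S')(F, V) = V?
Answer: 196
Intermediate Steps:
Function('W')(o) = 4 (Function('W')(o) = Add(1, Mul(-1, -3)) = Add(1, 3) = 4)
Pow(Add(Function('b')(Function('W')(Function('S')(6, -2))), -30), 2) = Pow(Add(Pow(4, 2), -30), 2) = Pow(Add(16, -30), 2) = Pow(-14, 2) = 196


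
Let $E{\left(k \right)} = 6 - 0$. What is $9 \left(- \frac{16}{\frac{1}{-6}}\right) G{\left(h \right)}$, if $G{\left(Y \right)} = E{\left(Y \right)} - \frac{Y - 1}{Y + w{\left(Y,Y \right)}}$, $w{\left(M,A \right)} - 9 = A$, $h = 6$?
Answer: $\frac{34848}{7} \approx 4978.3$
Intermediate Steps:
$w{\left(M,A \right)} = 9 + A$
$E{\left(k \right)} = 6$ ($E{\left(k \right)} = 6 + 0 = 6$)
$G{\left(Y \right)} = 6 - \frac{-1 + Y}{9 + 2 Y}$ ($G{\left(Y \right)} = 6 - \frac{Y - 1}{Y + \left(9 + Y\right)} = 6 - \frac{-1 + Y}{9 + 2 Y}$)
$9 \left(- \frac{16}{\frac{1}{-6}}\right) G{\left(h \right)} = 9 \left(- \frac{16}{\frac{1}{-6}}\right) \frac{11 \left(5 + 6\right)}{9 + 2 \cdot 6} = 9 \left(- \frac{16}{- \frac{1}{6}}\right) 11 \frac{1}{9 + 12} \cdot 11 = 9 \left(\left(-16\right) \left(-6\right)\right) 11 \cdot \frac{1}{21} \cdot 11 = 9 \cdot 96 \cdot 11 \cdot \frac{1}{21} \cdot 11 = 864 \cdot \frac{121}{21} = \frac{34848}{7}$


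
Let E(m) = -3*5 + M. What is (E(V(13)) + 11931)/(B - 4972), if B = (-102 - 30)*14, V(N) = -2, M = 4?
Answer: -596/341 ≈ -1.7478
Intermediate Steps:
B = -1848 (B = -132*14 = -1848)
E(m) = -11 (E(m) = -3*5 + 4 = -15 + 4 = -11)
(E(V(13)) + 11931)/(B - 4972) = (-11 + 11931)/(-1848 - 4972) = 11920/(-6820) = 11920*(-1/6820) = -596/341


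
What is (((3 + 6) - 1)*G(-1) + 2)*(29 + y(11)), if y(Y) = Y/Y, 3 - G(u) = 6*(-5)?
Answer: 7980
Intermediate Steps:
G(u) = 33 (G(u) = 3 - 6*(-5) = 3 - 1*(-30) = 3 + 30 = 33)
y(Y) = 1
(((3 + 6) - 1)*G(-1) + 2)*(29 + y(11)) = (((3 + 6) - 1)*33 + 2)*(29 + 1) = ((9 - 1)*33 + 2)*30 = (8*33 + 2)*30 = (264 + 2)*30 = 266*30 = 7980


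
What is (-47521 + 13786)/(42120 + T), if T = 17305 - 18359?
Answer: -33735/41066 ≈ -0.82148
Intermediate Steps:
T = -1054
(-47521 + 13786)/(42120 + T) = (-47521 + 13786)/(42120 - 1054) = -33735/41066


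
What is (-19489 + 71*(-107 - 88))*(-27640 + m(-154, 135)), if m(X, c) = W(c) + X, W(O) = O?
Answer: 921985106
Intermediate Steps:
m(X, c) = X + c (m(X, c) = c + X = X + c)
(-19489 + 71*(-107 - 88))*(-27640 + m(-154, 135)) = (-19489 + 71*(-107 - 88))*(-27640 + (-154 + 135)) = (-19489 + 71*(-195))*(-27640 - 19) = (-19489 - 13845)*(-27659) = -33334*(-27659) = 921985106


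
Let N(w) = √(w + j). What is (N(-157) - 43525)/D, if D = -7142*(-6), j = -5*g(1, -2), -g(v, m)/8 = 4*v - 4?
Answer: -43525/42852 + I*√157/42852 ≈ -1.0157 + 0.0002924*I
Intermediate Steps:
g(v, m) = 32 - 32*v (g(v, m) = -8*(4*v - 4) = -8*(-4 + 4*v) = 32 - 32*v)
j = 0 (j = -5*(32 - 32*1) = -5*(32 - 32) = -5*0 = 0)
D = 42852
N(w) = √w (N(w) = √(w + 0) = √w)
(N(-157) - 43525)/D = (√(-157) - 43525)/42852 = (I*√157 - 43525)*(1/42852) = (-43525 + I*√157)*(1/42852) = -43525/42852 + I*√157/42852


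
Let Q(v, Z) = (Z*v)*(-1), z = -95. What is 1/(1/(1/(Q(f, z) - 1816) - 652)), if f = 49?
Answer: -1851027/2839 ≈ -652.00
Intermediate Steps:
Q(v, Z) = -Z*v
1/(1/(1/(Q(f, z) - 1816) - 652)) = 1/(1/(1/(-1*(-95)*49 - 1816) - 652)) = 1/(1/(1/(4655 - 1816) - 652)) = 1/(1/(1/2839 - 652)) = 1/(1/(-1851027/2839)) = 1/(-2839/1851027) = -1851027/2839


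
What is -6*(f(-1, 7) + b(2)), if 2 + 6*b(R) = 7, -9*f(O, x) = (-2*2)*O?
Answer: -7/3 ≈ -2.3333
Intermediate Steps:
f(O, x) = 4*O/9 (f(O, x) = -(-2*2)*O/9 = -(-4)*O/9 = 4*O/9)
b(R) = ⅚ (b(R) = -⅓ + (⅙)*7 = -⅓ + 7/6 = ⅚)
-6*(f(-1, 7) + b(2)) = -6*((4/9)*(-1) + ⅚) = -6*(-4/9 + ⅚) = -6*7/18 = -7/3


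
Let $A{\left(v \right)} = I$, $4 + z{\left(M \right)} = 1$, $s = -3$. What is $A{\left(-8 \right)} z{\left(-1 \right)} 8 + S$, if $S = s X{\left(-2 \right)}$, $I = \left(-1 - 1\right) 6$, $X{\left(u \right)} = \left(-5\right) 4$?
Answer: $348$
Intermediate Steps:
$z{\left(M \right)} = -3$ ($z{\left(M \right)} = -4 + 1 = -3$)
$X{\left(u \right)} = -20$
$I = -12$ ($I = \left(-2\right) 6 = -12$)
$A{\left(v \right)} = -12$
$S = 60$ ($S = \left(-3\right) \left(-20\right) = 60$)
$A{\left(-8 \right)} z{\left(-1 \right)} 8 + S = - 12 \left(\left(-3\right) 8\right) + 60 = \left(-12\right) \left(-24\right) + 60 = 288 + 60 = 348$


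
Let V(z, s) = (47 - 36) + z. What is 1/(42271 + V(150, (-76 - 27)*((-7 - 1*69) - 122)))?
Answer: 1/42432 ≈ 2.3567e-5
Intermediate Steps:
V(z, s) = 11 + z
1/(42271 + V(150, (-76 - 27)*((-7 - 1*69) - 122))) = 1/(42271 + (11 + 150)) = 1/(42271 + 161) = 1/42432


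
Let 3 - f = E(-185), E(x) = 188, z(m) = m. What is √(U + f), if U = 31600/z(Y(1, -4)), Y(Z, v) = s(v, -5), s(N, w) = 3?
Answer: √93135/3 ≈ 101.73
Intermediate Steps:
Y(Z, v) = 3
f = -185 (f = 3 - 1*188 = 3 - 188 = -185)
U = 31600/3 ≈ 10533.
√(U + f) = √(31600/3 - 185) = √(31045/3) = √93135/3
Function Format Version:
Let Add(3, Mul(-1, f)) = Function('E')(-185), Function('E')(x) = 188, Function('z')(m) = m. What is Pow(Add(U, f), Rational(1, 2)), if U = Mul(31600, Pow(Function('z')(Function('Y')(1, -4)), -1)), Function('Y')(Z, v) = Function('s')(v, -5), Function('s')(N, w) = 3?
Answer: Mul(Rational(1, 3), Pow(93135, Rational(1, 2))) ≈ 101.73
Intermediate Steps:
Function('Y')(Z, v) = 3
f = -185 (f = Add(3, Mul(-1, 188)) = Add(3, -188) = -185)
U = Rational(31600, 3) (U = Mul(31600, Pow(3, -1)) = Mul(31600, Rational(1, 3)) = Rational(31600, 3) ≈ 10533.)
Pow(Add(U, f), Rational(1, 2)) = Pow(Add(Rational(31600, 3), -185), Rational(1, 2)) = Pow(Rational(31045, 3), Rational(1, 2)) = Mul(Rational(1, 3), Pow(93135, Rational(1, 2)))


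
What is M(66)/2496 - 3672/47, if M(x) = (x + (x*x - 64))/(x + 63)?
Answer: -591060211/7566624 ≈ -78.114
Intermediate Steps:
M(x) = (-64 + x + x²)/(63 + x) (M(x) = (x + (x² - 64))/(63 + x) = (x + (-64 + x²))/(63 + x) = (-64 + x + x²)/(63 + x))
M(66)/2496 - 3672/47 = ((-64 + 66 + 66²)/(63 + 66))/2496 - 3672/47 = ((-64 + 66 + 4356)/129)*(1/2496) - 3672*1/47 = ((1/129)*4358)*(1/2496) - 3672/47 = (4358/129)*(1/2496) - 3672/47 = 2179/160992 - 3672/47 = -591060211/7566624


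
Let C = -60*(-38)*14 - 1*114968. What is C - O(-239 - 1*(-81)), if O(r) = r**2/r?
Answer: -82890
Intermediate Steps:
C = -83048 (C = 2280*14 - 114968 = 31920 - 114968 = -83048)
O(r) = r
C - O(-239 - 1*(-81)) = -83048 - (-239 - 1*(-81)) = -83048 - (-239 + 81) = -83048 - 1*(-158) = -83048 + 158 = -82890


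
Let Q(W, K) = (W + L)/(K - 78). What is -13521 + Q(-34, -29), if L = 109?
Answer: -1446822/107 ≈ -13522.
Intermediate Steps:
Q(W, K) = (109 + W)/(-78 + K) (Q(W, K) = (W + 109)/(K - 78) = (109 + W)/(-78 + K))
-13521 + Q(-34, -29) = -13521 + (109 - 34)/(-78 - 29) = -13521 + 75/(-107) = -13521 - 1/107*75 = -13521 - 75/107 = -1446822/107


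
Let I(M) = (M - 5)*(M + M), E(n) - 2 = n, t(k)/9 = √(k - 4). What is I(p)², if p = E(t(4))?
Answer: 144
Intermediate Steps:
t(k) = 9*√(-4 + k) (t(k) = 9*√(k - 4) = 9*√(-4 + k))
E(n) = 2 + n
p = 2 (p = 2 + 9*√(-4 + 4) = 2 + 9*√0 = 2 + 9*0 = 2 + 0 = 2)
I(M) = 2*M*(-5 + M) (I(M) = (-5 + M)*(2*M) = 2*M*(-5 + M))
I(p)² = (2*2*(-5 + 2))² = (2*2*(-3))² = (-12)² = 144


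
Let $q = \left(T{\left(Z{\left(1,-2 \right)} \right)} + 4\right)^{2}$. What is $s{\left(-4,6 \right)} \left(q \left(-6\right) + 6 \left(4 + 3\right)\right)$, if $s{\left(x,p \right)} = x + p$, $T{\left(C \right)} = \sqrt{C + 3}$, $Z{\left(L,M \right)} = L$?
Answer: $-348$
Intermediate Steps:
$T{\left(C \right)} = \sqrt{3 + C}$
$s{\left(x,p \right)} = p + x$
$q = 36$ ($q = \left(\sqrt{3 + 1} + 4\right)^{2} = \left(\sqrt{4} + 4\right)^{2} = \left(2 + 4\right)^{2} = 6^{2} = 36$)
$s{\left(-4,6 \right)} \left(q \left(-6\right) + 6 \left(4 + 3\right)\right) = \left(6 - 4\right) \left(36 \left(-6\right) + 6 \left(4 + 3\right)\right) = 2 \left(-216 + 6 \cdot 7\right) = 2 \left(-216 + 42\right) = 2 \left(-174\right) = -348$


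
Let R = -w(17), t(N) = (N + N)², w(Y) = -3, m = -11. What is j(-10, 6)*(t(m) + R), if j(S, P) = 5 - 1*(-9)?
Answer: 6818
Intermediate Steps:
j(S, P) = 14 (j(S, P) = 5 + 9 = 14)
t(N) = 4*N² (t(N) = (2*N)² = 4*N²)
R = 3 (R = -1*(-3) = 3)
j(-10, 6)*(t(m) + R) = 14*(4*(-11)² + 3) = 14*(4*121 + 3) = 14*(484 + 3) = 14*487 = 6818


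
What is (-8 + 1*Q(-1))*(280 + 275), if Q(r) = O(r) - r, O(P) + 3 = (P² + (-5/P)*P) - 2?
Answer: -8880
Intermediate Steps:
O(P) = -10 + P² (O(P) = -3 + ((P² + (-5/P)*P) - 2) = -3 + ((P² - 5) - 2) = -3 + ((-5 + P²) - 2) = -3 + (-7 + P²) = -10 + P²)
Q(r) = -10 + r² - r (Q(r) = (-10 + r²) - r = -10 + r² - r)
(-8 + 1*Q(-1))*(280 + 275) = (-8 + 1*(-10 + (-1)² - 1*(-1)))*(280 + 275) = (-8 + 1*(-10 + 1 + 1))*555 = (-8 + 1*(-8))*555 = (-8 - 8)*555 = -16*555 = -8880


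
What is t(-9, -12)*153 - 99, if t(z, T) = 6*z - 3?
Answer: -8820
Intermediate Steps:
t(z, T) = -3 + 6*z
t(-9, -12)*153 - 99 = (-3 + 6*(-9))*153 - 99 = (-3 - 54)*153 - 99 = -57*153 - 99 = -8721 - 99 = -8820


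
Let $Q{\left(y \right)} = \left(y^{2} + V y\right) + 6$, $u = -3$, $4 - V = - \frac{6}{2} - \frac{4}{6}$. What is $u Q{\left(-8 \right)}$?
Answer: $-26$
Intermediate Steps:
$V = \frac{23}{3}$ ($V = 4 - \left(- \frac{6}{2} - \frac{4}{6}\right) = 4 - \left(\left(-6\right) \frac{1}{2} - \frac{2}{3}\right) = 4 - \left(-3 - \frac{2}{3}\right) = 4 - - \frac{11}{3} = 4 + \frac{11}{3} = \frac{23}{3} \approx 7.6667$)
$Q{\left(y \right)} = 6 + y^{2} + \frac{23 y}{3}$ ($Q{\left(y \right)} = \left(y^{2} + \frac{23 y}{3}\right) + 6 = 6 + y^{2} + \frac{23 y}{3}$)
$u Q{\left(-8 \right)} = - 3 \left(6 + \left(-8\right)^{2} + \frac{23}{3} \left(-8\right)\right) = - 3 \left(6 + 64 - \frac{184}{3}\right) = \left(-3\right) \frac{26}{3} = -26$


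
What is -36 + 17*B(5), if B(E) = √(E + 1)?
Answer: -36 + 17*√6 ≈ 5.6413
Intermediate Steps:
B(E) = √(1 + E)
-36 + 17*B(5) = -36 + 17*√(1 + 5) = -36 + 17*√6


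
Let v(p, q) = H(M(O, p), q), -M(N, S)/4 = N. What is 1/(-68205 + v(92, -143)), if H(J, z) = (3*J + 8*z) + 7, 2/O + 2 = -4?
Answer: -1/69338 ≈ -1.4422e-5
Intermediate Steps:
O = -⅓ (O = 2/(-2 - 4) = 2/(-6) = 2*(-⅙) = -⅓ ≈ -0.33333)
M(N, S) = -4*N
H(J, z) = 7 + 3*J + 8*z
v(p, q) = 11 + 8*q (v(p, q) = 7 + 3*(-4*(-⅓)) + 8*q = 7 + 3*(4/3) + 8*q = 7 + 4 + 8*q = 11 + 8*q)
1/(-68205 + v(92, -143)) = 1/(-68205 + (11 + 8*(-143))) = 1/(-68205 + (11 - 1144)) = 1/(-68205 - 1133) = 1/(-69338) = -1/69338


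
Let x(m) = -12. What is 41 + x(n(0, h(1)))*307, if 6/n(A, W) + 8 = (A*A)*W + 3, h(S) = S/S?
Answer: -3643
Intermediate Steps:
h(S) = 1
n(A, W) = 6/(-5 + W*A²) (n(A, W) = 6/(-8 + ((A*A)*W + 3)) = 6/(-8 + (A²*W + 3)) = 6/(-8 + (W*A² + 3)) = 6/(-8 + (3 + W*A²)) = 6/(-5 + W*A²))
41 + x(n(0, h(1)))*307 = 41 - 12*307 = 41 - 3684 = -3643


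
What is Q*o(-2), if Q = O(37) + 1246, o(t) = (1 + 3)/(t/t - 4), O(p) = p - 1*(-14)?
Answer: -5188/3 ≈ -1729.3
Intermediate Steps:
O(p) = 14 + p (O(p) = p + 14 = 14 + p)
o(t) = -4/3 (o(t) = 4/(1 - 4) = 4/(-3) = 4*(-1/3) = -4/3)
Q = 1297 (Q = (14 + 37) + 1246 = 51 + 1246 = 1297)
Q*o(-2) = 1297*(-4/3) = -5188/3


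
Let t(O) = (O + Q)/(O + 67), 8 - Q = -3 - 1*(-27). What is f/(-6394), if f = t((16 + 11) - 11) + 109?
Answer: -109/6394 ≈ -0.017047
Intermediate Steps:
Q = -16 (Q = 8 - (-3 - 1*(-27)) = 8 - (-3 + 27) = 8 - 1*24 = 8 - 24 = -16)
t(O) = (-16 + O)/(67 + O) (t(O) = (O - 16)/(O + 67) = (-16 + O)/(67 + O))
f = 109 (f = (-16 + ((16 + 11) - 11))/(67 + ((16 + 11) - 11)) + 109 = (-16 + (27 - 11))/(67 + (27 - 11)) + 109 = (-16 + 16)/(67 + 16) + 109 = 0/83 + 109 = (1/83)*0 + 109 = 0 + 109 = 109)
f/(-6394) = 109/(-6394) = 109*(-1/6394) = -109/6394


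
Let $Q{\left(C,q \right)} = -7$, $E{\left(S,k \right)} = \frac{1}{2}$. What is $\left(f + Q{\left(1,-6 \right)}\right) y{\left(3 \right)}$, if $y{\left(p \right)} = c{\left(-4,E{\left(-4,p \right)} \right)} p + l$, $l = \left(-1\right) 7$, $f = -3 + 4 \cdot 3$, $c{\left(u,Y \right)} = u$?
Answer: $-38$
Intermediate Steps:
$E{\left(S,k \right)} = \frac{1}{2}$
$f = 9$ ($f = -3 + 12 = 9$)
$l = -7$
$y{\left(p \right)} = -7 - 4 p$ ($y{\left(p \right)} = - 4 p - 7 = -7 - 4 p$)
$\left(f + Q{\left(1,-6 \right)}\right) y{\left(3 \right)} = \left(9 - 7\right) \left(-7 - 12\right) = 2 \left(-7 - 12\right) = 2 \left(-19\right) = -38$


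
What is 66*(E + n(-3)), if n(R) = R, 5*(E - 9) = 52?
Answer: 5412/5 ≈ 1082.4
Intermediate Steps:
E = 97/5 (E = 9 + (⅕)*52 = 9 + 52/5 = 97/5 ≈ 19.400)
66*(E + n(-3)) = 66*(97/5 - 3) = 66*(82/5) = 5412/5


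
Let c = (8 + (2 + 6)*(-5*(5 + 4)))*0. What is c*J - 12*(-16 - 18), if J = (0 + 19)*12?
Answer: 408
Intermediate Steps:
c = 0 (c = (8 + 8*(-5*9))*0 = (8 + 8*(-45))*0 = (8 - 360)*0 = -352*0 = 0)
J = 228 (J = 19*12 = 228)
c*J - 12*(-16 - 18) = 0*228 - 12*(-16 - 18) = 0 - 12*(-34) = 0 + 408 = 408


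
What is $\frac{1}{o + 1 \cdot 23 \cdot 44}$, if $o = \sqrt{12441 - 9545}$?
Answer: $\frac{253}{255312} - \frac{\sqrt{181}}{255312} \approx 0.00093825$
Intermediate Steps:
$o = 4 \sqrt{181}$ ($o = \sqrt{2896} = 4 \sqrt{181} \approx 53.815$)
$\frac{1}{o + 1 \cdot 23 \cdot 44} = \frac{1}{4 \sqrt{181} + 1 \cdot 23 \cdot 44} = \frac{1}{4 \sqrt{181} + 23 \cdot 44} = \frac{1}{4 \sqrt{181} + 1012} = \frac{1}{1012 + 4 \sqrt{181}}$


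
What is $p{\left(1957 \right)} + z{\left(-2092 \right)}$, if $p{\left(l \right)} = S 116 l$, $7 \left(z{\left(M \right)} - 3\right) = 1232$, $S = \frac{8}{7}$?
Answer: $\frac{1817349}{7} \approx 2.5962 \cdot 10^{5}$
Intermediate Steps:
$S = \frac{8}{7}$ ($S = 8 \cdot \frac{1}{7} = \frac{8}{7} \approx 1.1429$)
$z{\left(M \right)} = 179$ ($z{\left(M \right)} = 3 + \frac{1}{7} \cdot 1232 = 3 + 176 = 179$)
$p{\left(l \right)} = \frac{928 l}{7}$ ($p{\left(l \right)} = \frac{8 \cdot 116 l}{7} = \frac{928 l}{7}$)
$p{\left(1957 \right)} + z{\left(-2092 \right)} = \frac{928}{7} \cdot 1957 + 179 = \frac{1816096}{7} + 179 = \frac{1817349}{7}$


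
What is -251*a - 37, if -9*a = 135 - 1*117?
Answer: 465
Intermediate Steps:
a = -2 (a = -(135 - 1*117)/9 = -(135 - 117)/9 = -⅑*18 = -2)
-251*a - 37 = -251*(-2) - 37 = 502 - 37 = 465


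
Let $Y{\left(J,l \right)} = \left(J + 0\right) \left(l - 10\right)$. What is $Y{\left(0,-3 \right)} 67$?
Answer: $0$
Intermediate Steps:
$Y{\left(J,l \right)} = J \left(-10 + l\right)$
$Y{\left(0,-3 \right)} 67 = 0 \left(-10 - 3\right) 67 = 0 \left(-13\right) 67 = 0 \cdot 67 = 0$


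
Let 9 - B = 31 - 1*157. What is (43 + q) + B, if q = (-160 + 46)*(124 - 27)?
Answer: -10880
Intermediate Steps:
q = -11058 (q = -114*97 = -11058)
B = 135 (B = 9 - (31 - 1*157) = 9 - (31 - 157) = 9 - 1*(-126) = 9 + 126 = 135)
(43 + q) + B = (43 - 11058) + 135 = -11015 + 135 = -10880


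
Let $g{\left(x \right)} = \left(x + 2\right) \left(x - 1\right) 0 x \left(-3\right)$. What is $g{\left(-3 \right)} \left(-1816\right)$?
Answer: $0$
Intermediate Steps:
$g{\left(x \right)} = 0$ ($g{\left(x \right)} = \left(2 + x\right) \left(-1 + x\right) 0 x \left(-3\right) = \left(-1 + x\right) \left(2 + x\right) 0 x \left(-3\right) = 0 x \left(-3\right) = 0 \left(-3\right) = 0$)
$g{\left(-3 \right)} \left(-1816\right) = 0 \left(-1816\right) = 0$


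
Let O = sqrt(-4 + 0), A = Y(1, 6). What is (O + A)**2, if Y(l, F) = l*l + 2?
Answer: 5 + 12*I ≈ 5.0 + 12.0*I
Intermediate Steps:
Y(l, F) = 2 + l**2 (Y(l, F) = l**2 + 2 = 2 + l**2)
A = 3 (A = 2 + 1**2 = 2 + 1 = 3)
O = 2*I (O = sqrt(-4) = 2*I ≈ 2.0*I)
(O + A)**2 = (2*I + 3)**2 = (3 + 2*I)**2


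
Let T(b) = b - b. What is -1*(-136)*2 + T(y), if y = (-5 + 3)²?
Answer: 272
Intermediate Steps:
y = 4 (y = (-2)² = 4)
T(b) = 0
-1*(-136)*2 + T(y) = -1*(-136)*2 + 0 = 136*2 + 0 = 272 + 0 = 272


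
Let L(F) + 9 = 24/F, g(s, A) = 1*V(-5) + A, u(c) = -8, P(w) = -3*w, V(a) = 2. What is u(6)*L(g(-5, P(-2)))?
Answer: 48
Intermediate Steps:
g(s, A) = 2 + A (g(s, A) = 1*2 + A = 2 + A)
L(F) = -9 + 24/F
u(6)*L(g(-5, P(-2))) = -8*(-9 + 24/(2 - 3*(-2))) = -8*(-9 + 24/(2 + 6)) = -8*(-9 + 24/8) = -8*(-9 + 24*(⅛)) = -8*(-9 + 3) = -8*(-6) = 48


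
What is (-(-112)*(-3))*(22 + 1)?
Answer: -7728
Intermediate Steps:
(-(-112)*(-3))*(22 + 1) = -28*12*23 = -336*23 = -7728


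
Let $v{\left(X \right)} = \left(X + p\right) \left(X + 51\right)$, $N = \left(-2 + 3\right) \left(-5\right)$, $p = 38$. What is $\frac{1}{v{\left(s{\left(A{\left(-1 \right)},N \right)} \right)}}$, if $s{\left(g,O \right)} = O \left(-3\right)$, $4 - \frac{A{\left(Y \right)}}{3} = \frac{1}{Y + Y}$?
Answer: $\frac{1}{3498} \approx 0.00028588$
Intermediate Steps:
$N = -5$ ($N = 1 \left(-5\right) = -5$)
$A{\left(Y \right)} = 12 - \frac{3}{2 Y}$ ($A{\left(Y \right)} = 12 - \frac{3}{Y + Y} = 12 - \frac{3}{2 Y}$)
$s{\left(g,O \right)} = - 3 O$
$v{\left(X \right)} = \left(38 + X\right) \left(51 + X\right)$ ($v{\left(X \right)} = \left(X + 38\right) \left(X + 51\right) = \left(38 + X\right) \left(51 + X\right)$)
$\frac{1}{v{\left(s{\left(A{\left(-1 \right)},N \right)} \right)}} = \frac{1}{1938 + \left(\left(-3\right) \left(-5\right)\right)^{2} + 89 \left(\left(-3\right) \left(-5\right)\right)} = \frac{1}{1938 + 15^{2} + 89 \cdot 15} = \frac{1}{1938 + 225 + 1335} = \frac{1}{3498}$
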